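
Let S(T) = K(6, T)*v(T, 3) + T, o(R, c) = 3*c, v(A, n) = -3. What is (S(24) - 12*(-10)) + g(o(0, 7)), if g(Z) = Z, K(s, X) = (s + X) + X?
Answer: 3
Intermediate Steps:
K(s, X) = s + 2*X (K(s, X) = (X + s) + X = s + 2*X)
S(T) = -18 - 5*T (S(T) = (6 + 2*T)*(-3) + T = (-18 - 6*T) + T = -18 - 5*T)
(S(24) - 12*(-10)) + g(o(0, 7)) = ((-18 - 5*24) - 12*(-10)) + 3*7 = ((-18 - 120) + 120) + 21 = (-138 + 120) + 21 = -18 + 21 = 3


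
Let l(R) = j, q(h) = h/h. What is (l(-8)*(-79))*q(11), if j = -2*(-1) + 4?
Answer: -474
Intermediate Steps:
q(h) = 1
j = 6 (j = 2 + 4 = 6)
l(R) = 6
(l(-8)*(-79))*q(11) = (6*(-79))*1 = -474*1 = -474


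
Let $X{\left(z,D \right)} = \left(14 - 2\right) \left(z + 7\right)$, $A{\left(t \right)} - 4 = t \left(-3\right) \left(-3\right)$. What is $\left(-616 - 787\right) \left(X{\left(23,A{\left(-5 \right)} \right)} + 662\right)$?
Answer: $-1433866$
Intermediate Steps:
$A{\left(t \right)} = 4 + 9 t$ ($A{\left(t \right)} = 4 + t \left(-3\right) \left(-3\right) = 4 + - 3 t \left(-3\right) = 4 + 9 t$)
$X{\left(z,D \right)} = 84 + 12 z$ ($X{\left(z,D \right)} = 12 \left(7 + z\right) = 84 + 12 z$)
$\left(-616 - 787\right) \left(X{\left(23,A{\left(-5 \right)} \right)} + 662\right) = \left(-616 - 787\right) \left(\left(84 + 12 \cdot 23\right) + 662\right) = \left(-616 - 787\right) \left(\left(84 + 276\right) + 662\right) = - 1403 \left(360 + 662\right) = \left(-1403\right) 1022 = -1433866$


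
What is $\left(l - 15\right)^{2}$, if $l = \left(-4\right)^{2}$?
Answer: $1$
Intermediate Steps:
$l = 16$
$\left(l - 15\right)^{2} = \left(16 - 15\right)^{2} = 1^{2} = 1$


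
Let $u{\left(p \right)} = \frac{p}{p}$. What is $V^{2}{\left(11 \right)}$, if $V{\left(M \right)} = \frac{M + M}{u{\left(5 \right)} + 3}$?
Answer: $\frac{121}{4} \approx 30.25$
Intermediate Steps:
$u{\left(p \right)} = 1$
$V{\left(M \right)} = \frac{M}{2}$ ($V{\left(M \right)} = \frac{M + M}{1 + 3} = \frac{2 M}{4} = 2 M \frac{1}{4} = \frac{M}{2}$)
$V^{2}{\left(11 \right)} = \left(\frac{1}{2} \cdot 11\right)^{2} = \left(\frac{11}{2}\right)^{2} = \frac{121}{4}$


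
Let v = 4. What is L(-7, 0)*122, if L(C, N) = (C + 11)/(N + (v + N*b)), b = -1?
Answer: 122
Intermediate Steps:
L(C, N) = 11/4 + C/4 (L(C, N) = (C + 11)/(N + (4 + N*(-1))) = (11 + C)/(N + (4 - N)) = (11 + C)/4 = (11 + C)*(1/4) = 11/4 + C/4)
L(-7, 0)*122 = (11/4 + (1/4)*(-7))*122 = (11/4 - 7/4)*122 = 1*122 = 122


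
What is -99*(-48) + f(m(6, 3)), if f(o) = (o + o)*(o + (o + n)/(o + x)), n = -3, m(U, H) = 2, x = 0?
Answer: 4758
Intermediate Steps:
f(o) = 2*o*(o + (-3 + o)/o) (f(o) = (o + o)*(o + (o - 3)/(o + 0)) = (2*o)*(o + (-3 + o)/o) = 2*o*(o + (-3 + o)/o))
-99*(-48) + f(m(6, 3)) = -99*(-48) + (-6 + 2*2 + 2*2²) = 4752 + (-6 + 4 + 2*4) = 4752 + (-6 + 4 + 8) = 4752 + 6 = 4758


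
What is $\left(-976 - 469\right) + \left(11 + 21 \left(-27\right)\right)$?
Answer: $-2001$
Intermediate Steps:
$\left(-976 - 469\right) + \left(11 + 21 \left(-27\right)\right) = -1445 + \left(11 - 567\right) = -1445 - 556 = -2001$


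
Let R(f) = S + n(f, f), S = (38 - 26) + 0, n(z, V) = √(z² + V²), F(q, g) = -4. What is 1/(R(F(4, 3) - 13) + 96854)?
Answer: 2849/275971217 - √2/551942434 ≈ 1.0321e-5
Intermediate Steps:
n(z, V) = √(V² + z²)
S = 12 (S = 12 + 0 = 12)
R(f) = 12 + √2*√(f²) (R(f) = 12 + √(f² + f²) = 12 + √(2*f²) = 12 + √2*√(f²))
1/(R(F(4, 3) - 13) + 96854) = 1/((12 + √2*√((-4 - 13)²)) + 96854) = 1/((12 + √2*√((-17)²)) + 96854) = 1/((12 + √2*√289) + 96854) = 1/((12 + √2*17) + 96854) = 1/((12 + 17*√2) + 96854) = 1/(96866 + 17*√2)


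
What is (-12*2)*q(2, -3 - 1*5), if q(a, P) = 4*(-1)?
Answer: 96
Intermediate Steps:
q(a, P) = -4
(-12*2)*q(2, -3 - 1*5) = -12*2*(-4) = -24*(-4) = 96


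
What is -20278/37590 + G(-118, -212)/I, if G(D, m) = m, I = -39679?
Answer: -398320841/745766805 ≈ -0.53411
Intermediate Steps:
-20278/37590 + G(-118, -212)/I = -20278/37590 - 212/(-39679) = -20278*1/37590 - 212*(-1/39679) = -10139/18795 + 212/39679 = -398320841/745766805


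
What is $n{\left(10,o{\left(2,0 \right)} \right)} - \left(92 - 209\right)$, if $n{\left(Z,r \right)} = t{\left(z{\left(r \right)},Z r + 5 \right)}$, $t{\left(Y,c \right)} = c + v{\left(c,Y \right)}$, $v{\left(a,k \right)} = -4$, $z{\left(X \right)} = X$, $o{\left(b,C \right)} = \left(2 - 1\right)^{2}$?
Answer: $128$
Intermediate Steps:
$o{\left(b,C \right)} = 1$ ($o{\left(b,C \right)} = 1^{2} = 1$)
$t{\left(Y,c \right)} = -4 + c$ ($t{\left(Y,c \right)} = c - 4 = -4 + c$)
$n{\left(Z,r \right)} = 1 + Z r$ ($n{\left(Z,r \right)} = -4 + \left(Z r + 5\right) = -4 + \left(5 + Z r\right) = 1 + Z r$)
$n{\left(10,o{\left(2,0 \right)} \right)} - \left(92 - 209\right) = \left(1 + 10 \cdot 1\right) - \left(92 - 209\right) = \left(1 + 10\right) - \left(92 - 209\right) = 11 - -117 = 11 + 117 = 128$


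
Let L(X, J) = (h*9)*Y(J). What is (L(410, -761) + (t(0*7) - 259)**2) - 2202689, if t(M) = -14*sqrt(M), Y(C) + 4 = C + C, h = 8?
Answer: -2245480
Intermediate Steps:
Y(C) = -4 + 2*C (Y(C) = -4 + (C + C) = -4 + 2*C)
L(X, J) = -288 + 144*J (L(X, J) = (8*9)*(-4 + 2*J) = 72*(-4 + 2*J) = -288 + 144*J)
(L(410, -761) + (t(0*7) - 259)**2) - 2202689 = ((-288 + 144*(-761)) + (-14*sqrt(0*7) - 259)**2) - 2202689 = ((-288 - 109584) + (-14*sqrt(0) - 259)**2) - 2202689 = (-109872 + (-14*0 - 259)**2) - 2202689 = (-109872 + (0 - 259)**2) - 2202689 = (-109872 + (-259)**2) - 2202689 = (-109872 + 67081) - 2202689 = -42791 - 2202689 = -2245480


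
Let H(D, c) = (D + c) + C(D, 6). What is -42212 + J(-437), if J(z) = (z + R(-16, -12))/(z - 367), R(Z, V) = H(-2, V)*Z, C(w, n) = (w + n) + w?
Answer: -33938203/804 ≈ -42212.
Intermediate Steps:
C(w, n) = n + 2*w (C(w, n) = (n + w) + w = n + 2*w)
H(D, c) = 6 + c + 3*D (H(D, c) = (D + c) + (6 + 2*D) = 6 + c + 3*D)
R(Z, V) = V*Z (R(Z, V) = (6 + V + 3*(-2))*Z = (6 + V - 6)*Z = V*Z)
J(z) = (192 + z)/(-367 + z) (J(z) = (z - 12*(-16))/(z - 367) = (z + 192)/(-367 + z) = (192 + z)/(-367 + z))
-42212 + J(-437) = -42212 + (192 - 437)/(-367 - 437) = -42212 - 245/(-804) = -42212 - 1/804*(-245) = -42212 + 245/804 = -33938203/804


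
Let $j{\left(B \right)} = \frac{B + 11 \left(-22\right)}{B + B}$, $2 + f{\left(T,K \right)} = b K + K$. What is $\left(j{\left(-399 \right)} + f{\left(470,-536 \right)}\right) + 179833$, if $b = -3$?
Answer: $\frac{144361235}{798} \approx 1.809 \cdot 10^{5}$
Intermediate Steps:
$f{\left(T,K \right)} = -2 - 2 K$ ($f{\left(T,K \right)} = -2 + \left(- 3 K + K\right) = -2 - 2 K$)
$j{\left(B \right)} = \frac{-242 + B}{2 B}$ ($j{\left(B \right)} = \frac{B - 242}{2 B} = \left(-242 + B\right) \frac{1}{2 B} = \frac{-242 + B}{2 B}$)
$\left(j{\left(-399 \right)} + f{\left(470,-536 \right)}\right) + 179833 = \left(\frac{-242 - 399}{2 \left(-399\right)} - -1070\right) + 179833 = \left(\frac{1}{2} \left(- \frac{1}{399}\right) \left(-641\right) + \left(-2 + 1072\right)\right) + 179833 = \left(\frac{641}{798} + 1070\right) + 179833 = \frac{854501}{798} + 179833 = \frac{144361235}{798}$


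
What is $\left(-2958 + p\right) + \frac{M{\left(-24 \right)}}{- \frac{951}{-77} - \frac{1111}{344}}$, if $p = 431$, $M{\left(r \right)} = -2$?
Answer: $- \frac{610568595}{241597} \approx -2527.2$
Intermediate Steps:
$\left(-2958 + p\right) + \frac{M{\left(-24 \right)}}{- \frac{951}{-77} - \frac{1111}{344}} = \left(-2958 + 431\right) - \frac{2}{- \frac{951}{-77} - \frac{1111}{344}} = -2527 - \frac{2}{\left(-951\right) \left(- \frac{1}{77}\right) - \frac{1111}{344}} = -2527 - \frac{2}{\frac{951}{77} - \frac{1111}{344}} = -2527 - \frac{2}{\frac{241597}{26488}} = -2527 - \frac{52976}{241597} = - \frac{610568595}{241597}$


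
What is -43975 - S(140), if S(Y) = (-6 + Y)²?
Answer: -61931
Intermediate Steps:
-43975 - S(140) = -43975 - (-6 + 140)² = -43975 - 1*134² = -43975 - 1*17956 = -43975 - 17956 = -61931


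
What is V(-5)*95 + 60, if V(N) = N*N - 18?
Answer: 725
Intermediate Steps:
V(N) = -18 + N² (V(N) = N² - 18 = -18 + N²)
V(-5)*95 + 60 = (-18 + (-5)²)*95 + 60 = (-18 + 25)*95 + 60 = 7*95 + 60 = 665 + 60 = 725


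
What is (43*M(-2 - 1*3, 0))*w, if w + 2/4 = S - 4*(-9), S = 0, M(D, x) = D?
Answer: -15265/2 ≈ -7632.5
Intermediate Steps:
w = 71/2 (w = -1/2 + (0 - 4*(-9)) = -1/2 + (0 - 1*(-36)) = -1/2 + (0 + 36) = -1/2 + 36 = 71/2 ≈ 35.500)
(43*M(-2 - 1*3, 0))*w = (43*(-2 - 1*3))*(71/2) = (43*(-2 - 3))*(71/2) = (43*(-5))*(71/2) = -215*71/2 = -15265/2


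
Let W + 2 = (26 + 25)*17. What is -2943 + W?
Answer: -2078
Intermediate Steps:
W = 865 (W = -2 + (26 + 25)*17 = -2 + 51*17 = -2 + 867 = 865)
-2943 + W = -2943 + 865 = -2078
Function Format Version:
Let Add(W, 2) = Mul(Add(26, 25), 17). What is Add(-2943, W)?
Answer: -2078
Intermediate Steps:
W = 865 (W = Add(-2, Mul(Add(26, 25), 17)) = Add(-2, Mul(51, 17)) = Add(-2, 867) = 865)
Add(-2943, W) = Add(-2943, 865) = -2078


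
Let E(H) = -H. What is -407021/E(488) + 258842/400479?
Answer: 163129677955/195433752 ≈ 834.71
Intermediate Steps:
-407021/E(488) + 258842/400479 = -407021/((-1*488)) + 258842/400479 = -407021/(-488) + 258842*(1/400479) = -407021*(-1/488) + 258842/400479 = 407021/488 + 258842/400479 = 163129677955/195433752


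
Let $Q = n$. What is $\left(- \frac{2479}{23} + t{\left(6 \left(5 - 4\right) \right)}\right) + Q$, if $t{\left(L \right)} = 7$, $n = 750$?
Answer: $\frac{14932}{23} \approx 649.22$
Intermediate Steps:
$Q = 750$
$\left(- \frac{2479}{23} + t{\left(6 \left(5 - 4\right) \right)}\right) + Q = \left(- \frac{2479}{23} + 7\right) + 750 = - \frac{2318}{23} + 750 = \frac{14932}{23}$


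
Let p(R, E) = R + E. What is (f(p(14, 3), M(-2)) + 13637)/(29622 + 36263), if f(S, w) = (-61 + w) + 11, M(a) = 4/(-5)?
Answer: 67931/329425 ≈ 0.20621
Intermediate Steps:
M(a) = -⅘ (M(a) = 4*(-⅕) = -⅘)
p(R, E) = E + R
f(S, w) = -50 + w
(f(p(14, 3), M(-2)) + 13637)/(29622 + 36263) = ((-50 - ⅘) + 13637)/(29622 + 36263) = (-254/5 + 13637)/65885 = (67931/5)*(1/65885) = 67931/329425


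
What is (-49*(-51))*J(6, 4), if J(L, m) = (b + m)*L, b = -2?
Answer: 29988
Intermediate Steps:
J(L, m) = L*(-2 + m) (J(L, m) = (-2 + m)*L = L*(-2 + m))
(-49*(-51))*J(6, 4) = (-49*(-51))*(6*(-2 + 4)) = 2499*(6*2) = 2499*12 = 29988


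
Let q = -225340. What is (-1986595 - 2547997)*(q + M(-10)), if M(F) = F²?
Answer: 1021371502080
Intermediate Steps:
(-1986595 - 2547997)*(q + M(-10)) = (-1986595 - 2547997)*(-225340 + (-10)²) = -4534592*(-225340 + 100) = -4534592*(-225240) = 1021371502080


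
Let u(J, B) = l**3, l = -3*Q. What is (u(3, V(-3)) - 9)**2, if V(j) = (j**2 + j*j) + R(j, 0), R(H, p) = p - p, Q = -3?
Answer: 518400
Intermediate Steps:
R(H, p) = 0
V(j) = 2*j**2 (V(j) = (j**2 + j*j) + 0 = (j**2 + j**2) + 0 = 2*j**2 + 0 = 2*j**2)
l = 9 (l = -3*(-3) = 9)
u(J, B) = 729 (u(J, B) = 9**3 = 729)
(u(3, V(-3)) - 9)**2 = (729 - 9)**2 = 720**2 = 518400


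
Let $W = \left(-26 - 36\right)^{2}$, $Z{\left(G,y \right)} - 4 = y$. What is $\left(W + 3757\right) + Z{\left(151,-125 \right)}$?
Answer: $7480$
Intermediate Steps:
$Z{\left(G,y \right)} = 4 + y$
$W = 3844$ ($W = \left(-62\right)^{2} = 3844$)
$\left(W + 3757\right) + Z{\left(151,-125 \right)} = \left(3844 + 3757\right) + \left(4 - 125\right) = 7601 - 121 = 7480$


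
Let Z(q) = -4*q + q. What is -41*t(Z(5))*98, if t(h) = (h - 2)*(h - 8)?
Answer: -1571038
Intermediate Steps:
Z(q) = -3*q
t(h) = (-8 + h)*(-2 + h) (t(h) = (-2 + h)*(-8 + h) = (-8 + h)*(-2 + h))
-41*t(Z(5))*98 = -41*(16 + (-3*5)**2 - (-30)*5)*98 = -41*(16 + (-15)**2 - 10*(-15))*98 = -41*(16 + 225 + 150)*98 = -41*391*98 = -16031*98 = -1571038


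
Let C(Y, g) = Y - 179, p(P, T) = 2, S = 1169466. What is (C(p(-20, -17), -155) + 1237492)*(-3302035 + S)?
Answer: -2638659612235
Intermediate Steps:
C(Y, g) = -179 + Y
(C(p(-20, -17), -155) + 1237492)*(-3302035 + S) = ((-179 + 2) + 1237492)*(-3302035 + 1169466) = (-177 + 1237492)*(-2132569) = 1237315*(-2132569) = -2638659612235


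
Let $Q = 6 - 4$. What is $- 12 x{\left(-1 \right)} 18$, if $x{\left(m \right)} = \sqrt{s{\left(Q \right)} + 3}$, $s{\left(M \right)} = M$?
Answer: $- 216 \sqrt{5} \approx -482.99$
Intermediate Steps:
$Q = 2$ ($Q = 6 - 4 = 2$)
$x{\left(m \right)} = \sqrt{5}$ ($x{\left(m \right)} = \sqrt{2 + 3} = \sqrt{5}$)
$- 12 x{\left(-1 \right)} 18 = - 12 \sqrt{5} \cdot 18 = - 216 \sqrt{5}$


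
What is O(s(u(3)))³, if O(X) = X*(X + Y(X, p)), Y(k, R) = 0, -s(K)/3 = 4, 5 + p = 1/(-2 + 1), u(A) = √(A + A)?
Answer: 2985984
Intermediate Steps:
u(A) = √2*√A (u(A) = √(2*A) = √2*√A)
p = -6 (p = -5 + 1/(-2 + 1) = -5 + 1/(-1) = -5 - 1 = -6)
s(K) = -12 (s(K) = -3*4 = -12)
O(X) = X² (O(X) = X*(X + 0) = X*X = X²)
O(s(u(3)))³ = ((-12)²)³ = 144³ = 2985984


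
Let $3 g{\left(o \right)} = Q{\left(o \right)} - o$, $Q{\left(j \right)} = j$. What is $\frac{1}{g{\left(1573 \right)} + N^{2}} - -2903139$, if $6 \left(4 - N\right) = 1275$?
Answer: $\frac{504823937575}{173889} \approx 2.9031 \cdot 10^{6}$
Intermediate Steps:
$N = - \frac{417}{2}$ ($N = 4 - \frac{425}{2} = - \frac{417}{2} \approx -208.5$)
$g{\left(o \right)} = 0$ ($g{\left(o \right)} = \frac{o - o}{3} = \frac{1}{3} \cdot 0 = 0$)
$\frac{1}{g{\left(1573 \right)} + N^{2}} - -2903139 = \frac{1}{0 + \left(- \frac{417}{2}\right)^{2}} - -2903139 = \frac{1}{0 + \frac{173889}{4}} + 2903139 = \frac{1}{\frac{173889}{4}} + 2903139 = \frac{4}{173889} + 2903139 = \frac{504823937575}{173889}$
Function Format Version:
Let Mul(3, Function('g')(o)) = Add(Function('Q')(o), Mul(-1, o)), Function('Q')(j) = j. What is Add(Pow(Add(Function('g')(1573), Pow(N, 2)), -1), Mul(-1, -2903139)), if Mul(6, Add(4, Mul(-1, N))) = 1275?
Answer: Rational(504823937575, 173889) ≈ 2.9031e+6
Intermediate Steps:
N = Rational(-417, 2) (N = Add(4, Mul(Rational(-1, 6), 1275)) = Add(4, Rational(-425, 2)) = Rational(-417, 2) ≈ -208.50)
Function('g')(o) = 0 (Function('g')(o) = Mul(Rational(1, 3), Add(o, Mul(-1, o))) = Mul(Rational(1, 3), 0) = 0)
Add(Pow(Add(Function('g')(1573), Pow(N, 2)), -1), Mul(-1, -2903139)) = Add(Pow(Add(0, Pow(Rational(-417, 2), 2)), -1), Mul(-1, -2903139)) = Add(Pow(Add(0, Rational(173889, 4)), -1), 2903139) = Add(Pow(Rational(173889, 4), -1), 2903139) = Add(Rational(4, 173889), 2903139) = Rational(504823937575, 173889)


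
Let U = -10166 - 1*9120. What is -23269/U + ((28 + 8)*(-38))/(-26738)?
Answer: 324274885/257834534 ≈ 1.2577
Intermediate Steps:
U = -19286 (U = -10166 - 9120 = -19286)
-23269/U + ((28 + 8)*(-38))/(-26738) = -23269/(-19286) + ((28 + 8)*(-38))/(-26738) = -23269*(-1/19286) + (36*(-38))*(-1/26738) = 23269/19286 - 1368*(-1/26738) = 23269/19286 + 684/13369 = 324274885/257834534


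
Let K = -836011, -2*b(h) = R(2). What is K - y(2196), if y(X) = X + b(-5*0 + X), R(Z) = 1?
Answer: -1676413/2 ≈ -8.3821e+5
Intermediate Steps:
b(h) = -1/2 (b(h) = -1/2*1 = -1/2)
y(X) = -1/2 + X (y(X) = X - 1/2 = -1/2 + X)
K - y(2196) = -836011 - (-1/2 + 2196) = -836011 - 1*4391/2 = -836011 - 4391/2 = -1676413/2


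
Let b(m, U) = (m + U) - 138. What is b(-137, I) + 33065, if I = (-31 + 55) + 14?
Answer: 32828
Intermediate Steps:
I = 38 (I = 24 + 14 = 38)
b(m, U) = -138 + U + m (b(m, U) = (U + m) - 138 = -138 + U + m)
b(-137, I) + 33065 = (-138 + 38 - 137) + 33065 = -237 + 33065 = 32828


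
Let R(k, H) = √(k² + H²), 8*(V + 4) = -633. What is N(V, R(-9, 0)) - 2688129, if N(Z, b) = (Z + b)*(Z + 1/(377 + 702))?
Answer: -185205942713/69056 ≈ -2.6820e+6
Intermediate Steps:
V = -665/8 (V = -4 + (⅛)*(-633) = -4 - 633/8 = -665/8 ≈ -83.125)
R(k, H) = √(H² + k²)
N(Z, b) = (1/1079 + Z)*(Z + b) (N(Z, b) = (Z + b)*(Z + 1/1079) = (Z + b)*(1/1079 + Z) = (1/1079 + Z)*(Z + b))
N(V, R(-9, 0)) - 2688129 = ((-665/8)² + (1/1079)*(-665/8) + √(0² + (-9)²)/1079 - 665*√(0² + (-9)²)/8) - 2688129 = (442225/64 - 665/8632 + √(0 + 81)/1079 - 665*√(0 + 81)/8) - 2688129 = (442225/64 - 665/8632 + √81/1079 - 665*√81/8) - 2688129 = (442225/64 - 665/8632 + (1/1079)*9 - 665/8*9) - 2688129 = (442225/64 - 665/8632 + 9/1079 - 5985/8) - 2688129 = 425493511/69056 - 2688129 = -185205942713/69056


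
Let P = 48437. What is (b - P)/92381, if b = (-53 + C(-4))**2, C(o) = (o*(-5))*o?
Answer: -30748/92381 ≈ -0.33284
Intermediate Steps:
C(o) = -5*o**2 (C(o) = (-5*o)*o = -5*o**2)
b = 17689 (b = (-53 - 5*(-4)**2)**2 = (-53 - 5*16)**2 = (-53 - 80)**2 = (-133)**2 = 17689)
(b - P)/92381 = (17689 - 1*48437)/92381 = (17689 - 48437)*(1/92381) = -30748*1/92381 = -30748/92381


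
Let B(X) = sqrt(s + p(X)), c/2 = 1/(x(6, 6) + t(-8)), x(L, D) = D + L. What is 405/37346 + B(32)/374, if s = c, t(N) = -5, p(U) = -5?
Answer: 405/37346 + I*sqrt(231)/2618 ≈ 0.010845 + 0.0058055*I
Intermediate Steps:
c = 2/7 (c = 2/((6 + 6) - 5) = 2/(12 - 5) = 2/7 ≈ 0.28571)
s = 2/7 ≈ 0.28571
B(X) = I*sqrt(231)/7 (B(X) = sqrt(2/7 - 5) = sqrt(-33/7) = I*sqrt(231)/7)
405/37346 + B(32)/374 = 405/37346 + (I*sqrt(231)/7)/374 = 405*(1/37346) + (I*sqrt(231)/7)*(1/374) = 405/37346 + I*sqrt(231)/2618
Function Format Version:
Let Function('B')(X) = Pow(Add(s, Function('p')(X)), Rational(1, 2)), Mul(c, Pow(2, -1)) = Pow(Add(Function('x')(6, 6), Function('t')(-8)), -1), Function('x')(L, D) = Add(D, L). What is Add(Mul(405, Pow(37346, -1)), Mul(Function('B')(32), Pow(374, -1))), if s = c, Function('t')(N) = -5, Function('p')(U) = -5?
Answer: Add(Rational(405, 37346), Mul(Rational(1, 2618), I, Pow(231, Rational(1, 2)))) ≈ Add(0.010845, Mul(0.0058055, I))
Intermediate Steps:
c = Rational(2, 7) (c = Mul(2, Pow(Add(Add(6, 6), -5), -1)) = Mul(2, Pow(Add(12, -5), -1)) = Mul(2, Pow(7, -1)) = Mul(2, Rational(1, 7)) = Rational(2, 7) ≈ 0.28571)
s = Rational(2, 7) ≈ 0.28571
Function('B')(X) = Mul(Rational(1, 7), I, Pow(231, Rational(1, 2))) (Function('B')(X) = Pow(Add(Rational(2, 7), -5), Rational(1, 2)) = Pow(Rational(-33, 7), Rational(1, 2)) = Mul(Rational(1, 7), I, Pow(231, Rational(1, 2))))
Add(Mul(405, Pow(37346, -1)), Mul(Function('B')(32), Pow(374, -1))) = Add(Mul(405, Pow(37346, -1)), Mul(Mul(Rational(1, 7), I, Pow(231, Rational(1, 2))), Pow(374, -1))) = Add(Mul(405, Rational(1, 37346)), Mul(Mul(Rational(1, 7), I, Pow(231, Rational(1, 2))), Rational(1, 374))) = Add(Rational(405, 37346), Mul(Rational(1, 2618), I, Pow(231, Rational(1, 2))))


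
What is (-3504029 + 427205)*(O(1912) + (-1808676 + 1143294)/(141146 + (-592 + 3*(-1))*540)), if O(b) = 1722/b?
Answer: -304304734148958/21528403 ≈ -1.4135e+7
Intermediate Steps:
(-3504029 + 427205)*(O(1912) + (-1808676 + 1143294)/(141146 + (-592 + 3*(-1))*540)) = (-3504029 + 427205)*(1722/1912 + (-1808676 + 1143294)/(141146 + (-592 + 3*(-1))*540)) = -3076824*(1722*(1/1912) - 665382/(141146 + (-592 - 3)*540)) = -3076824*(861/956 - 665382/(141146 - 595*540)) = -3076824*(861/956 - 665382/(141146 - 321300)) = -3076824*(861/956 - 665382/(-180154)) = -3076824*(861/956 - 665382*(-1/180154)) = -3076824*(861/956 + 332691/90077) = -3076824*395608893/86113612 = -304304734148958/21528403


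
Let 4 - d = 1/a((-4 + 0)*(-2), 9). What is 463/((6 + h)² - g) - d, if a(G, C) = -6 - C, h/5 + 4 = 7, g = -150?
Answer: -3234/985 ≈ -3.2832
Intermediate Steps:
h = 15 (h = -20 + 5*7 = -20 + 35 = 15)
d = 61/15 (d = 4 - 1/(-6 - 1*9) = 4 - 1/(-6 - 9) = 4 - 1/(-15) = 4 - 1*(-1/15) = 4 + 1/15 = 61/15 ≈ 4.0667)
463/((6 + h)² - g) - d = 463/((6 + 15)² - 1*(-150)) - 1*61/15 = 463/(21² + 150) - 61/15 = 463/(441 + 150) - 61/15 = 463/591 - 61/15 = -3234/985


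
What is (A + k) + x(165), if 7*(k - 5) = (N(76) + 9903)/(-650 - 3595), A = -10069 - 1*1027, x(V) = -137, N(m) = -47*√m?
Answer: -111216641/9905 + 94*√19/29715 ≈ -11228.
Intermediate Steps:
A = -11096 (A = -10069 - 1027 = -11096)
k = 46224/9905 + 94*√19/29715 (k = 5 + ((-94*√19 + 9903)/(-650 - 3595))/7 = 5 + ((-94*√19 + 9903)/(-4245))/7 = 5 + ((-94*√19 + 9903)*(-1/4245))/7 = 5 + ((9903 - 94*√19)*(-1/4245))/7 = 5 + (-3301/1415 + 94*√19/4245)/7 = 5 + (-3301/9905 + 94*√19/29715) = 46224/9905 + 94*√19/29715 ≈ 4.6805)
(A + k) + x(165) = (-11096 + (46224/9905 + 94*√19/29715)) - 137 = (-109859656/9905 + 94*√19/29715) - 137 = -111216641/9905 + 94*√19/29715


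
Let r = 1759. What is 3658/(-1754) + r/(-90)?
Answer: -1707253/78930 ≈ -21.630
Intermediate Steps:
3658/(-1754) + r/(-90) = 3658/(-1754) + 1759/(-90) = 3658*(-1/1754) + 1759*(-1/90) = -1829/877 - 1759/90 = -1707253/78930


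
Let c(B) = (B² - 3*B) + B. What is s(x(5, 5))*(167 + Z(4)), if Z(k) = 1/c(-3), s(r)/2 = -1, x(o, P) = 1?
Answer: -5012/15 ≈ -334.13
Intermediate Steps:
c(B) = B² - 2*B
s(r) = -2 (s(r) = 2*(-1) = -2)
Z(k) = 1/15 (Z(k) = 1/(-3*(-2 - 3)) = 1/(-3*(-5)) = 1/15)
s(x(5, 5))*(167 + Z(4)) = -2*(167 + 1/15) = -2*2506/15 = -5012/15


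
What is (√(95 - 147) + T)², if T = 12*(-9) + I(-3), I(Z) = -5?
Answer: 12717 - 452*I*√13 ≈ 12717.0 - 1629.7*I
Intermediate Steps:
T = -113 (T = 12*(-9) - 5 = -108 - 5 = -113)
(√(95 - 147) + T)² = (√(95 - 147) - 113)² = (√(-52) - 113)² = (2*I*√13 - 113)² = (-113 + 2*I*√13)²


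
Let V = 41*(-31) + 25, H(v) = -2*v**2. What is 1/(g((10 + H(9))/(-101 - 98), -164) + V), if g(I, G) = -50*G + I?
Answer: 199/1383998 ≈ 0.00014379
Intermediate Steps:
g(I, G) = I - 50*G
V = -1246 (V = -1271 + 25 = -1246)
1/(g((10 + H(9))/(-101 - 98), -164) + V) = 1/(((10 - 2*9**2)/(-101 - 98) - 50*(-164)) - 1246) = 1/(((10 - 2*81)/(-199) + 8200) - 1246) = 1/(((10 - 162)*(-1/199) + 8200) - 1246) = 1/((-152*(-1/199) + 8200) - 1246) = 1/((152/199 + 8200) - 1246) = 1/(1631952/199 - 1246) = 1/(1383998/199) = 199/1383998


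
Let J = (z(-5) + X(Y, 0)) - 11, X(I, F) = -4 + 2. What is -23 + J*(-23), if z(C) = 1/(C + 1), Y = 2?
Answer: 1127/4 ≈ 281.75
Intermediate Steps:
z(C) = 1/(1 + C)
X(I, F) = -2
J = -53/4 (J = (1/(1 - 5) - 2) - 11 = (1/(-4) - 2) - 11 = (-1/4 - 2) - 11 = -9/4 - 11 = -53/4 ≈ -13.250)
-23 + J*(-23) = -23 - 53/4*(-23) = -23 + 1219/4 = 1127/4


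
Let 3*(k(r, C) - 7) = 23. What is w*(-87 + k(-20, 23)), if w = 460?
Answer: -99820/3 ≈ -33273.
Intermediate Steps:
k(r, C) = 44/3 (k(r, C) = 7 + (⅓)*23 = 7 + 23/3 = 44/3)
w*(-87 + k(-20, 23)) = 460*(-87 + 44/3) = 460*(-217/3) = -99820/3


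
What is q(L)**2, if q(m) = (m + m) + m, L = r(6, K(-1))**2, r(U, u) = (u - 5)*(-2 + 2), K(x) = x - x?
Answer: 0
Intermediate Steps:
K(x) = 0
r(U, u) = 0 (r(U, u) = (-5 + u)*0 = 0)
L = 0 (L = 0**2 = 0)
q(m) = 3*m (q(m) = 2*m + m = 3*m)
q(L)**2 = (3*0)**2 = 0**2 = 0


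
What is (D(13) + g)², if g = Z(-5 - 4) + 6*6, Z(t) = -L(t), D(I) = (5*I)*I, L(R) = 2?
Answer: 772641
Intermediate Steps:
D(I) = 5*I²
Z(t) = -2 (Z(t) = -1*2 = -2)
g = 34 (g = -2 + 6*6 = -2 + 36 = 34)
(D(13) + g)² = (5*13² + 34)² = (5*169 + 34)² = (845 + 34)² = 879² = 772641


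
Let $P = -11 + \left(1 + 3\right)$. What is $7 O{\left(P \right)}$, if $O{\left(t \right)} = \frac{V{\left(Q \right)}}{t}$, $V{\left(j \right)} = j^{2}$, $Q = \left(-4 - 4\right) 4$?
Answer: $-1024$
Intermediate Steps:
$Q = -32$ ($Q = \left(-8\right) 4 = -32$)
$P = -7$ ($P = -11 + 4 = -7$)
$O{\left(t \right)} = \frac{1024}{t}$ ($O{\left(t \right)} = \frac{\left(-32\right)^{2}}{t} = \frac{1024}{t}$)
$7 O{\left(P \right)} = 7 \frac{1024}{-7} = 7 \cdot 1024 \left(- \frac{1}{7}\right) = 7 \left(- \frac{1024}{7}\right) = -1024$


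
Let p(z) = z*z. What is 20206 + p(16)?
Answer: 20462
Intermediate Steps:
p(z) = z**2
20206 + p(16) = 20206 + 16**2 = 20206 + 256 = 20462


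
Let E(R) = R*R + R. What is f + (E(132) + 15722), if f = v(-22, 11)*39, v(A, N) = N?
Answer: 33707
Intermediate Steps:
E(R) = R + R² (E(R) = R² + R = R + R²)
f = 429 (f = 11*39 = 429)
f + (E(132) + 15722) = 429 + (132*(1 + 132) + 15722) = 429 + (132*133 + 15722) = 429 + (17556 + 15722) = 429 + 33278 = 33707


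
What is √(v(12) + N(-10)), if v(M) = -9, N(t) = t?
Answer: I*√19 ≈ 4.3589*I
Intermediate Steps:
√(v(12) + N(-10)) = √(-9 - 10) = √(-19) = I*√19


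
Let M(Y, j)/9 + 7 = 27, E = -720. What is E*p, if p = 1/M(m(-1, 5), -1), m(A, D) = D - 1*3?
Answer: -4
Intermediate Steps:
m(A, D) = -3 + D (m(A, D) = D - 3 = -3 + D)
M(Y, j) = 180 (M(Y, j) = -63 + 9*27 = -63 + 243 = 180)
p = 1/180 ≈ 0.0055556
E*p = -720*1/180 = -4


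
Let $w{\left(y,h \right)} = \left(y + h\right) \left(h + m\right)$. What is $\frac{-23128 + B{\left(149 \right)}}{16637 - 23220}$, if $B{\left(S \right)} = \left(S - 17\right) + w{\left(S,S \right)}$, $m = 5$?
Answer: $- \frac{22896}{6583} \approx -3.4781$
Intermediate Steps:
$w{\left(y,h \right)} = \left(5 + h\right) \left(h + y\right)$ ($w{\left(y,h \right)} = \left(y + h\right) \left(h + 5\right) = \left(h + y\right) \left(5 + h\right) = \left(5 + h\right) \left(h + y\right)$)
$B{\left(S \right)} = -17 + 2 S^{2} + 11 S$ ($B{\left(S \right)} = \left(S - 17\right) + \left(S^{2} + 5 S + 5 S + S S\right) = \left(-17 + S\right) + \left(S^{2} + 5 S + 5 S + S^{2}\right) = \left(-17 + S\right) + \left(2 S^{2} + 10 S\right) = -17 + 2 S^{2} + 11 S$)
$\frac{-23128 + B{\left(149 \right)}}{16637 - 23220} = \frac{-23128 + \left(-17 + 2 \cdot 149^{2} + 11 \cdot 149\right)}{16637 - 23220} = \frac{-23128 + \left(-17 + 2 \cdot 22201 + 1639\right)}{-6583} = \left(-23128 + \left(-17 + 44402 + 1639\right)\right) \left(- \frac{1}{6583}\right) = \left(-23128 + 46024\right) \left(- \frac{1}{6583}\right) = 22896 \left(- \frac{1}{6583}\right) = - \frac{22896}{6583}$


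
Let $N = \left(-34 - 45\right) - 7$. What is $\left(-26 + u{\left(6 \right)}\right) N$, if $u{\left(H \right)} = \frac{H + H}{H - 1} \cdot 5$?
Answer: $1204$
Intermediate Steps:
$u{\left(H \right)} = \frac{10 H}{-1 + H}$ ($u{\left(H \right)} = \frac{2 H}{-1 + H} 5 = \frac{10 H}{-1 + H}$)
$N = -86$ ($N = -79 - 7 = -86$)
$\left(-26 + u{\left(6 \right)}\right) N = \left(-26 + 10 \cdot 6 \frac{1}{-1 + 6}\right) \left(-86\right) = \left(-26 + 10 \cdot 6 \cdot \frac{1}{5}\right) \left(-86\right) = \left(-26 + 12\right) \left(-86\right) = \left(-14\right) \left(-86\right) = 1204$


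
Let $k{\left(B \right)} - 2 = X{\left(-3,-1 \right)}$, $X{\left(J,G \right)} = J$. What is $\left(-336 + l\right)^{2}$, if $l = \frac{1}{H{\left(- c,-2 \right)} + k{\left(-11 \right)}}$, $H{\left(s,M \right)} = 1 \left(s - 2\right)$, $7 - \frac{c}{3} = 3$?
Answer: $\frac{25411681}{225} \approx 1.1294 \cdot 10^{5}$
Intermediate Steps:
$c = 12$ ($c = 21 - 9 = 12$)
$k{\left(B \right)} = -1$ ($k{\left(B \right)} = 2 - 3 = -1$)
$H{\left(s,M \right)} = -2 + s$ ($H{\left(s,M \right)} = 1 \left(-2 + s\right) = -2 + s$)
$l = - \frac{1}{15}$ ($l = \frac{1}{\left(-2 - 12\right) - 1} = \frac{1}{-14 - 1} = \frac{1}{-15} = - \frac{1}{15} \approx -0.066667$)
$\left(-336 + l\right)^{2} = \left(-336 - \frac{1}{15}\right)^{2} = \left(- \frac{5041}{15}\right)^{2} = \frac{25411681}{225}$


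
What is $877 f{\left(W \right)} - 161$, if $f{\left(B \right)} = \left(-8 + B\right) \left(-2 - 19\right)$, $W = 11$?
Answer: $-55412$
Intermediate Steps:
$f{\left(B \right)} = 168 - 21 B$ ($f{\left(B \right)} = \left(-8 + B\right) \left(-21\right) = 168 - 21 B$)
$877 f{\left(W \right)} - 161 = 877 \left(168 - 231\right) - 161 = 877 \left(-63\right) - 161 = -55251 - 161 = -55412$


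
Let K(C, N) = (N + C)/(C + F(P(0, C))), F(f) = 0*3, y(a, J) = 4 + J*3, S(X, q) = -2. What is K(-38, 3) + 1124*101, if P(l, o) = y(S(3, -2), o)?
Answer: 4313947/38 ≈ 1.1352e+5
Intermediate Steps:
y(a, J) = 4 + 3*J
P(l, o) = 4 + 3*o
F(f) = 0
K(C, N) = (C + N)/C (K(C, N) = (N + C)/(C + 0) = (C + N)/C)
K(-38, 3) + 1124*101 = (-38 + 3)/(-38) + 1124*101 = -1/38*(-35) + 113524 = 35/38 + 113524 = 4313947/38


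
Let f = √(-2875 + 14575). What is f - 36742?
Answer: -36742 + 30*√13 ≈ -36634.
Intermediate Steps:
f = 30*√13 (f = √11700 = 30*√13 ≈ 108.17)
f - 36742 = 30*√13 - 36742 = -36742 + 30*√13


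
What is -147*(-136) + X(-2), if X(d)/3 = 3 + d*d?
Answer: 20013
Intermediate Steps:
X(d) = 9 + 3*d**2 (X(d) = 3*(3 + d*d) = 3*(3 + d**2) = 9 + 3*d**2)
-147*(-136) + X(-2) = -147*(-136) + (9 + 3*(-2)**2) = 19992 + (9 + 3*4) = 19992 + (9 + 12) = 19992 + 21 = 20013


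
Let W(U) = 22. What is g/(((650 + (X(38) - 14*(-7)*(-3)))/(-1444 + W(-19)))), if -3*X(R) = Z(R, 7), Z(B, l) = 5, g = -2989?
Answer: 12751074/1063 ≈ 11995.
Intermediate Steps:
X(R) = -5/3 (X(R) = -1/3*5 = -5/3)
g/(((650 + (X(38) - 14*(-7)*(-3)))/(-1444 + W(-19)))) = -2989*(-1444 + 22)/(650 + (-5/3 - 14*(-7)*(-3))) = -2989*(-1422/(650 + (-5/3 - (-98)*(-3)))) = -2989*(-1422/(650 + (-5/3 - 1*294))) = -2989*(-1422/(650 + (-5/3 - 294))) = -2989*(-1422/(650 - 887/3)) = -2989/((1063/3)*(-1/1422)) = -2989/(-1063/4266) = -2989*(-4266/1063) = 12751074/1063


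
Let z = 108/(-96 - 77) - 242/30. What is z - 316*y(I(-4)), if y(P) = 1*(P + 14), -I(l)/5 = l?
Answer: -27903233/2595 ≈ -10753.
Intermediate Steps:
I(l) = -5*l
y(P) = 14 + P (y(P) = 1*(14 + P) = 14 + P)
z = -22553/2595 (z = 108/(-173) - 242*1/30 = 108*(-1/173) - 121/15 = -108/173 - 121/15 = -22553/2595 ≈ -8.6909)
z - 316*y(I(-4)) = -22553/2595 - 316*(14 - 5*(-4)) = -22553/2595 - 316*(14 + 20) = -22553/2595 - 316*34 = -22553/2595 - 10744 = -27903233/2595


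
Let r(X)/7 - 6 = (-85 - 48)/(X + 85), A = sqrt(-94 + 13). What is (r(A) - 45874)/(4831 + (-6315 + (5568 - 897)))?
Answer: -334927727/23284222 + 8379*I/23284222 ≈ -14.384 + 0.00035986*I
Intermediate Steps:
A = 9*I (A = sqrt(-81) = 9*I ≈ 9.0*I)
r(X) = 42 - 931/(85 + X) (r(X) = 42 + 7*((-85 - 48)/(X + 85)) = 42 + 7*(-133/(85 + X)) = 42 - 931/(85 + X))
(r(A) - 45874)/(4831 + (-6315 + (5568 - 897))) = (7*(377 + 6*(9*I))/(85 + 9*I) - 45874)/(4831 + (-6315 + (5568 - 897))) = (7*((85 - 9*I)/7306)*(377 + 54*I) - 45874)/(4831 + (-6315 + 4671)) = (7*(85 - 9*I)*(377 + 54*I)/7306 - 45874)/(4831 - 1644) = (-45874 + 7*(85 - 9*I)*(377 + 54*I)/7306)/3187 = (-45874 + 7*(85 - 9*I)*(377 + 54*I)/7306)*(1/3187) = -45874/3187 + 7*(85 - 9*I)*(377 + 54*I)/23284222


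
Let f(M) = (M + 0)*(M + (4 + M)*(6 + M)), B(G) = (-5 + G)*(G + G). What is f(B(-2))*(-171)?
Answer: -5343408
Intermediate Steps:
B(G) = 2*G*(-5 + G) (B(G) = (-5 + G)*(2*G) = 2*G*(-5 + G))
f(M) = M*(M + (4 + M)*(6 + M))
f(B(-2))*(-171) = ((2*(-2)*(-5 - 2))*(24 + (2*(-2)*(-5 - 2))**2 + 11*(2*(-2)*(-5 - 2))))*(-171) = ((2*(-2)*(-7))*(24 + (2*(-2)*(-7))**2 + 11*(2*(-2)*(-7))))*(-171) = (28*(24 + 28**2 + 11*28))*(-171) = (28*(24 + 784 + 308))*(-171) = (28*1116)*(-171) = 31248*(-171) = -5343408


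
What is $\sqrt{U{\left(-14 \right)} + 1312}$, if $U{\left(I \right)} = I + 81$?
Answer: $\sqrt{1379} \approx 37.135$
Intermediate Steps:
$U{\left(I \right)} = 81 + I$
$\sqrt{U{\left(-14 \right)} + 1312} = \sqrt{\left(81 - 14\right) + 1312} = \sqrt{67 + 1312} = \sqrt{1379}$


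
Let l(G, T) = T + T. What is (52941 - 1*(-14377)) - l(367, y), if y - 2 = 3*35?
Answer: 67104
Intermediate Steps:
y = 107 (y = 2 + 3*35 = 2 + 105 = 107)
l(G, T) = 2*T
(52941 - 1*(-14377)) - l(367, y) = (52941 - 1*(-14377)) - 2*107 = (52941 + 14377) - 1*214 = 67318 - 214 = 67104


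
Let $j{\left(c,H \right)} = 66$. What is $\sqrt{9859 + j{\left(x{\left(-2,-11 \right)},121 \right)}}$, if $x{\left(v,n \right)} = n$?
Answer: $5 \sqrt{397} \approx 99.624$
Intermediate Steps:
$\sqrt{9859 + j{\left(x{\left(-2,-11 \right)},121 \right)}} = \sqrt{9859 + 66} = \sqrt{9925} = 5 \sqrt{397}$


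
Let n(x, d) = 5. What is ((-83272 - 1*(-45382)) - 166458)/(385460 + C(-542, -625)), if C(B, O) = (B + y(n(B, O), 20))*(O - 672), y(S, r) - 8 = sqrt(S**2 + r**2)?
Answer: -220298996184/1161494112539 - 1325196780*sqrt(17)/1161494112539 ≈ -0.19437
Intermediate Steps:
y(S, r) = 8 + sqrt(S**2 + r**2)
C(B, O) = (-672 + O)*(8 + B + 5*sqrt(17)) (C(B, O) = (B + (8 + sqrt(5**2 + 20**2)))*(O - 672) = (B + (8 + sqrt(25 + 400)))*(-672 + O) = (B + (8 + sqrt(425)))*(-672 + O) = (B + (8 + 5*sqrt(17)))*(-672 + O) = (8 + B + 5*sqrt(17))*(-672 + O) = (-672 + O)*(8 + B + 5*sqrt(17)))
((-83272 - 1*(-45382)) - 166458)/(385460 + C(-542, -625)) = ((-83272 - 1*(-45382)) - 166458)/(385460 + (-5376 - 3360*sqrt(17) - 672*(-542) - 542*(-625) - 625*(8 + 5*sqrt(17)))) = ((-83272 + 45382) - 166458)/(385460 + (-5376 - 3360*sqrt(17) + 364224 + 338750 + (-5000 - 3125*sqrt(17)))) = (-37890 - 166458)/(385460 + (692598 - 6485*sqrt(17))) = -204348/(1078058 - 6485*sqrt(17))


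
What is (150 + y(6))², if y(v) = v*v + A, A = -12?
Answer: 30276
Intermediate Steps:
y(v) = -12 + v² (y(v) = v*v - 12 = v² - 12 = -12 + v²)
(150 + y(6))² = (150 + (-12 + 6²))² = (150 + (-12 + 36))² = (150 + 24)² = 174² = 30276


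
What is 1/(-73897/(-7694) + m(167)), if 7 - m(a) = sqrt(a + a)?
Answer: -5885910/20662697 - 59197636*sqrt(334)/3450670399 ≈ -0.59838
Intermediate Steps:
m(a) = 7 - sqrt(2)*sqrt(a) (m(a) = 7 - sqrt(a + a) = 7 - sqrt(2*a) = 7 - sqrt(2)*sqrt(a))
1/(-73897/(-7694) + m(167)) = 1/(-73897/(-7694) + (7 - sqrt(2)*sqrt(167))) = 1/(-73897*(-1/7694) + (7 - sqrt(334))) = 1/(73897/7694 + (7 - sqrt(334))) = 1/(127755/7694 - sqrt(334))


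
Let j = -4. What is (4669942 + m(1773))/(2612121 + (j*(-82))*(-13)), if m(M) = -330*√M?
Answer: 4669942/2607857 - 990*√197/2607857 ≈ 1.7854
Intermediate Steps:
(4669942 + m(1773))/(2612121 + (j*(-82))*(-13)) = (4669942 - 990*√197)/(2612121 - 4*(-82)*(-13)) = (4669942 - 990*√197)/(2612121 + 328*(-13)) = (4669942 - 990*√197)/(2612121 - 4264) = (4669942 - 990*√197)/2607857 = (4669942 - 990*√197)*(1/2607857) = 4669942/2607857 - 990*√197/2607857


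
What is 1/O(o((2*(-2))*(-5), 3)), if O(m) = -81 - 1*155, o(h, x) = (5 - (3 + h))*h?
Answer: -1/236 ≈ -0.0042373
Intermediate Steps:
o(h, x) = h*(2 - h) (o(h, x) = (5 + (-3 - h))*h = (2 - h)*h = h*(2 - h))
O(m) = -236 (O(m) = -81 - 155 = -236)
1/O(o((2*(-2))*(-5), 3)) = 1/(-236) = -1/236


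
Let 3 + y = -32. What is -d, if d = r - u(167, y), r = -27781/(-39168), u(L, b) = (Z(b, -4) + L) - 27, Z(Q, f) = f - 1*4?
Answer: 5142395/39168 ≈ 131.29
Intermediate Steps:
Z(Q, f) = -4 + f (Z(Q, f) = f - 4 = -4 + f)
y = -35 (y = -3 - 32 = -35)
u(L, b) = -35 + L (u(L, b) = ((-4 - 4) + L) - 27 = (-8 + L) - 27 = -35 + L)
r = 27781/39168 (r = -27781*(-1/39168) = 27781/39168 ≈ 0.70928)
d = -5142395/39168 (d = 27781/39168 - (-35 + 167) = 27781/39168 - 1*132 = 27781/39168 - 132 = -5142395/39168 ≈ -131.29)
-d = -1*(-5142395/39168) = 5142395/39168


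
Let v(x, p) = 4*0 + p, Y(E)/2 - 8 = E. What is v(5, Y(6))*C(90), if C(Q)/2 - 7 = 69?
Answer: 4256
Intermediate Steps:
C(Q) = 152 (C(Q) = 14 + 2*69 = 14 + 138 = 152)
Y(E) = 16 + 2*E
v(x, p) = p (v(x, p) = 0 + p = p)
v(5, Y(6))*C(90) = (16 + 2*6)*152 = (16 + 12)*152 = 28*152 = 4256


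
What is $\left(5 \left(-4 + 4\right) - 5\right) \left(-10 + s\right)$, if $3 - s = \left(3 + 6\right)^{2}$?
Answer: $440$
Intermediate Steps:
$s = -78$ ($s = 3 - \left(3 + 6\right)^{2} = 3 - 9^{2} = 3 - 81 = -78$)
$\left(5 \left(-4 + 4\right) - 5\right) \left(-10 + s\right) = \left(5 \left(-4 + 4\right) - 5\right) \left(-10 - 78\right) = \left(5 \cdot 0 - 5\right) \left(-88\right) = \left(0 - 5\right) \left(-88\right) = \left(-5\right) \left(-88\right) = 440$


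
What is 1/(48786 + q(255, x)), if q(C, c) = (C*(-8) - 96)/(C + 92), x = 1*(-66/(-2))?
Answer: 347/16926606 ≈ 2.0500e-5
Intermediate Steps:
x = 33 (x = 1*(-66*(-1/2)) = 1*33 = 33)
q(C, c) = (-96 - 8*C)/(92 + C) (q(C, c) = (-8*C - 96)/(92 + C) = (-96 - 8*C)/(92 + C))
1/(48786 + q(255, x)) = 1/(48786 + 8*(-12 - 1*255)/(92 + 255)) = 1/(48786 + 8*(-12 - 255)/347) = 1/(48786 + 8*(1/347)*(-267)) = 1/(48786 - 2136/347) = 1/(16926606/347) = 347/16926606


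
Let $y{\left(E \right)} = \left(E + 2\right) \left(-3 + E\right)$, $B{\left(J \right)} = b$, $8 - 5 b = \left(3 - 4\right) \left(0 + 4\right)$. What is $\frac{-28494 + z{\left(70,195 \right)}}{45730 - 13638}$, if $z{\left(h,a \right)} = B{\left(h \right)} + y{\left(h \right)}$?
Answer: $- \frac{59169}{80230} \approx -0.73749$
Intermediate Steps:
$b = \frac{12}{5}$ ($b = \frac{8}{5} - \frac{\left(3 - 4\right) \left(0 + 4\right)}{5} = \frac{8}{5} - \frac{\left(-1\right) 4}{5} = \frac{8}{5} - - \frac{4}{5} = \frac{8}{5} + \frac{4}{5} = \frac{12}{5} \approx 2.4$)
$B{\left(J \right)} = \frac{12}{5}$
$y{\left(E \right)} = \left(-3 + E\right) \left(2 + E\right)$ ($y{\left(E \right)} = \left(2 + E\right) \left(-3 + E\right) = \left(-3 + E\right) \left(2 + E\right)$)
$z{\left(h,a \right)} = - \frac{18}{5} + h^{2} - h$ ($z{\left(h,a \right)} = \frac{12}{5} - \left(6 + h - h^{2}\right) = - \frac{18}{5} + h^{2} - h$)
$\frac{-28494 + z{\left(70,195 \right)}}{45730 - 13638} = \frac{-28494 - \left(\frac{368}{5} - 4900\right)}{45730 - 13638} = \frac{-28494 - - \frac{24132}{5}}{32092} = \left(-28494 + \frac{24132}{5}\right) \frac{1}{32092} = \left(- \frac{118338}{5}\right) \frac{1}{32092} = - \frac{59169}{80230}$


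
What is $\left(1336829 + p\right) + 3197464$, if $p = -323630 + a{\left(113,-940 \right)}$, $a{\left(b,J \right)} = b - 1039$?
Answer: $4209737$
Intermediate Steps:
$a{\left(b,J \right)} = -1039 + b$
$p = -324556$ ($p = -323630 + \left(-1039 + 113\right) = -323630 - 926 = -324556$)
$\left(1336829 + p\right) + 3197464 = \left(1336829 - 324556\right) + 3197464 = 1012273 + 3197464 = 4209737$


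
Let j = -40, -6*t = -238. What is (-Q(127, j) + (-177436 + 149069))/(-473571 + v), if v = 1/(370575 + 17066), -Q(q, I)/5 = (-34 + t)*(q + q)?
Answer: 24619467551/550726608030 ≈ 0.044704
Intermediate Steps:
t = 119/3 (t = -1/6*(-238) = 119/3 ≈ 39.667)
Q(q, I) = -170*q/3 (Q(q, I) = -5*(-34 + 119/3)*(q + q) = -85*2*q/3 = -170*q/3)
v = 1/387641 ≈ 2.5797e-6
(-Q(127, j) + (-177436 + 149069))/(-473571 + v) = (-(-170)*127/3 + (-177436 + 149069))/(-473571 + 1/387641) = (-1*(-21590/3) - 28367)/(-183575536010/387641) = (21590/3 - 28367)*(-387641/183575536010) = -63511/3*(-387641/183575536010) = 24619467551/550726608030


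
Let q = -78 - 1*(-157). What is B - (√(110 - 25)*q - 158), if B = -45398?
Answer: -45240 - 79*√85 ≈ -45968.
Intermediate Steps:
q = 79 (q = -78 + 157 = 79)
B - (√(110 - 25)*q - 158) = -45398 - (√(110 - 25)*79 - 158) = -45398 - (√85*79 - 158) = -45398 - (79*√85 - 158) = -45398 - (-158 + 79*√85) = -45398 + (158 - 79*√85) = -45240 - 79*√85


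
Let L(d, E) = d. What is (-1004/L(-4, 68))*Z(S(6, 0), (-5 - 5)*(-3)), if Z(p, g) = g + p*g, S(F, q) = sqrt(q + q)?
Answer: 7530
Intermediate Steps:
S(F, q) = sqrt(2)*sqrt(q) (S(F, q) = sqrt(2*q) = sqrt(2)*sqrt(q))
Z(p, g) = g + g*p
(-1004/L(-4, 68))*Z(S(6, 0), (-5 - 5)*(-3)) = (-1004/(-4))*(((-5 - 5)*(-3))*(1 + sqrt(2)*sqrt(0))) = (-1004*(-1/4))*((-10*(-3))*(1 + sqrt(2)*0)) = 251*(30*(1 + 0)) = 251*(30*1) = 251*30 = 7530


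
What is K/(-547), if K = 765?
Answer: -765/547 ≈ -1.3985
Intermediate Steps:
K/(-547) = 765/(-547) = 765*(-1/547) = -765/547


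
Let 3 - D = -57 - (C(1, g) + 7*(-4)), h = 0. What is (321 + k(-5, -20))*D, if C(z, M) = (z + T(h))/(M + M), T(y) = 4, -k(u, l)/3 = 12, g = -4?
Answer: 71535/8 ≈ 8941.9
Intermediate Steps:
k(u, l) = -36 (k(u, l) = -3*12 = -36)
C(z, M) = (4 + z)/(2*M) (C(z, M) = (z + 4)/(M + M) = (4 + z)/((2*M)) = (4 + z)*(1/(2*M)) = (4 + z)/(2*M))
D = 251/8 (D = 3 - (-57 - ((1/2)*(4 + 1)/(-4) + 7*(-4))) = 3 - (-57 - ((1/2)*(-1/4)*5 - 28)) = 3 - (-57 - (-5/8 - 28)) = 3 - (-57 - 1*(-229/8)) = 3 - (-57 + 229/8) = 3 - 1*(-227/8) = 3 + 227/8 = 251/8 ≈ 31.375)
(321 + k(-5, -20))*D = (321 - 36)*(251/8) = 285*(251/8) = 71535/8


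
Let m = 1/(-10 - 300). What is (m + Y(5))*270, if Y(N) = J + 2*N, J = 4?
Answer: 117153/31 ≈ 3779.1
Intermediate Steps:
Y(N) = 4 + 2*N
m = -1/310 (m = 1/(-310) = -1/310 ≈ -0.0032258)
(m + Y(5))*270 = (-1/310 + (4 + 2*5))*270 = (-1/310 + (4 + 10))*270 = (-1/310 + 14)*270 = (4339/310)*270 = 117153/31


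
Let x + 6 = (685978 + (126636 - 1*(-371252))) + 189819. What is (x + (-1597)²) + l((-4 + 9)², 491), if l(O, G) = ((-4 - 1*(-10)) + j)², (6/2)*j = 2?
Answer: 35317192/9 ≈ 3.9241e+6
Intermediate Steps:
j = ⅔ (j = (⅓)*2 = ⅔ ≈ 0.66667)
x = 1373679 (x = -6 + ((685978 + (126636 - 1*(-371252))) + 189819) = -6 + ((685978 + (126636 + 371252)) + 189819) = -6 + ((685978 + 497888) + 189819) = -6 + (1183866 + 189819) = -6 + 1373685 = 1373679)
l(O, G) = 400/9 (l(O, G) = ((-4 - 1*(-10)) + ⅔)² = ((-4 + 10) + ⅔)² = (6 + ⅔)² = (20/3)² = 400/9)
(x + (-1597)²) + l((-4 + 9)², 491) = (1373679 + (-1597)²) + 400/9 = (1373679 + 2550409) + 400/9 = 3924088 + 400/9 = 35317192/9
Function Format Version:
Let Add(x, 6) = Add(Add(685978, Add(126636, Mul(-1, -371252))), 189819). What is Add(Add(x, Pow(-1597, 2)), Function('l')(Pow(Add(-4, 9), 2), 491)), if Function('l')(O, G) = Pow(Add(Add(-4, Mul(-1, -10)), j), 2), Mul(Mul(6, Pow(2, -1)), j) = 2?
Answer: Rational(35317192, 9) ≈ 3.9241e+6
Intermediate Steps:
j = Rational(2, 3) (j = Mul(Rational(1, 3), 2) = Rational(2, 3) ≈ 0.66667)
x = 1373679 (x = Add(-6, Add(Add(685978, Add(126636, Mul(-1, -371252))), 189819)) = Add(-6, Add(Add(685978, Add(126636, 371252)), 189819)) = Add(-6, Add(Add(685978, 497888), 189819)) = Add(-6, Add(1183866, 189819)) = Add(-6, 1373685) = 1373679)
Function('l')(O, G) = Rational(400, 9) (Function('l')(O, G) = Pow(Add(Add(-4, Mul(-1, -10)), Rational(2, 3)), 2) = Pow(Add(Add(-4, 10), Rational(2, 3)), 2) = Pow(Add(6, Rational(2, 3)), 2) = Pow(Rational(20, 3), 2) = Rational(400, 9))
Add(Add(x, Pow(-1597, 2)), Function('l')(Pow(Add(-4, 9), 2), 491)) = Add(Add(1373679, Pow(-1597, 2)), Rational(400, 9)) = Add(Add(1373679, 2550409), Rational(400, 9)) = Add(3924088, Rational(400, 9)) = Rational(35317192, 9)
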